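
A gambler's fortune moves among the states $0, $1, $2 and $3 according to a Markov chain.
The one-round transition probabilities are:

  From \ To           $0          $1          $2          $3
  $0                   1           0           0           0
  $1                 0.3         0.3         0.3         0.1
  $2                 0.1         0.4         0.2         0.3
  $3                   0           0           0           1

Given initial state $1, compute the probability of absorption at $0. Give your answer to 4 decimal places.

Let h(s) be the probability of absorption at $0 starting from transient state s. Then h($0) = 1 and h($3) = 0. By first-step analysis:
h($1) = 0.3·1 + 0.3·h($1) + 0.3·h($2) + 0.1·0
h($2) = 0.1·1 + 0.4·h($1) + 0.2·h($2) + 0.3·0
Solving: h($1) = 0.6136, h($2) = 0.4318.
Starting from $1, the probability is 0.6136.

0.6136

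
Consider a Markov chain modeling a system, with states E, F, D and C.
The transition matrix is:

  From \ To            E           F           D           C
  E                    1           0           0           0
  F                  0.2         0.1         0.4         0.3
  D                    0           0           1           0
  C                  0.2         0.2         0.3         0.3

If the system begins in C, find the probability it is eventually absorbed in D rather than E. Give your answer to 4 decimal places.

Let h(s) be the probability of absorption at D starting from transient state s. Then h(D) = 1 and h(E) = 0. By first-step analysis:
h(F) = 0.2·0 + 0.1·h(F) + 0.4·1 + 0.3·h(C)
h(C) = 0.2·0 + 0.2·h(F) + 0.3·1 + 0.3·h(C)
Solving: h(F) = 0.6491, h(C) = 0.6140.
Starting from C, the probability is 0.6140.

0.6140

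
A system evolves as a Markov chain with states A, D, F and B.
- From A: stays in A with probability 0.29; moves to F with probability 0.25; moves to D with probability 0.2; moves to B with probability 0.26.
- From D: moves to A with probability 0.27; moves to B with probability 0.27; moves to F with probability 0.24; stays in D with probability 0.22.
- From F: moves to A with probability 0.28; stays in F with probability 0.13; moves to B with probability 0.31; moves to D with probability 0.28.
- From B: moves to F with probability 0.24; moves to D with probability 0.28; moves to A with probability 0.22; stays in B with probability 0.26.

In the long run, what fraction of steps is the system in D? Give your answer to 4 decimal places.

Let the stationary distribution be π with π = πP and π_1 + π_2 + π_3 + π_4 = 1.
π_1 = 0.29·π_1 + 0.27·π_2 + 0.28·π_3 + 0.22·π_4
π_2 = 0.2·π_1 + 0.22·π_2 + 0.28·π_3 + 0.28·π_4
π_3 = 0.25·π_1 + 0.24·π_2 + 0.13·π_3 + 0.24·π_4
Solving with the normalization constraint gives π = (0.2638, 0.2442, 0.2186, 0.2734).
So the stationary probability of D is 0.2442.

0.2442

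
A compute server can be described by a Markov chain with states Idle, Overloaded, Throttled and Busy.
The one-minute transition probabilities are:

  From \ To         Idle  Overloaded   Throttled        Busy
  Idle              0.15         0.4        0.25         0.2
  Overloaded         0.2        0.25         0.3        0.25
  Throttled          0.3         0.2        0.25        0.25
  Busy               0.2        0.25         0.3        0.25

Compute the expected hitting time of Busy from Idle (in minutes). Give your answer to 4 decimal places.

4.3794

Let t(s) be the expected number of minutes to first reach Busy from state s, with t(Busy) = 0. Conditioning on the first minute:
t(Idle) = 1 + 0.15·t(Idle) + 0.4·t(Overloaded) + 0.25·t(Throttled)
t(Overloaded) = 1 + 0.2·t(Idle) + 0.25·t(Overloaded) + 0.3·t(Throttled)
t(Throttled) = 1 + 0.3·t(Idle) + 0.2·t(Overloaded) + 0.25·t(Throttled)
Solving: t(Idle) = 4.3794, t(Overloaded) = 4.1812, t(Throttled) = 4.2001.
Expected minutes from Idle to Busy: 4.3794.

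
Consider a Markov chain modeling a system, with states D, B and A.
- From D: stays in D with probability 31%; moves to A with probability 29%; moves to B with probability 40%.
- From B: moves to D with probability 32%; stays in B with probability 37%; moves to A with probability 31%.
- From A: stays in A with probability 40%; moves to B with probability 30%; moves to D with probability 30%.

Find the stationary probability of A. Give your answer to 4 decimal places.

0.3338

Let the stationary distribution be π with π = πP and π_1 + π_2 + π_3 = 1.
π_1 = 0.31·π_1 + 0.32·π_2 + 0.3·π_3
π_2 = 0.4·π_1 + 0.37·π_2 + 0.3·π_3
Solving with the normalization constraint gives π = (0.3102, 0.3559, 0.3338).
So the stationary probability of A is 0.3338.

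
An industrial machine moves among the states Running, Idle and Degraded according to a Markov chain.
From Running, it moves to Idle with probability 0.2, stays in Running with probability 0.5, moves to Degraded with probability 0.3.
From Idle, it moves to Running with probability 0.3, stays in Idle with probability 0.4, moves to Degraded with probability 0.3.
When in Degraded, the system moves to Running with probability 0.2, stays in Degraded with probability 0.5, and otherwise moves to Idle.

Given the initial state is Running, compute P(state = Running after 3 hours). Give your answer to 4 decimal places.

Propagate the distribution vector 3 hours from Running.
After 0 hours: (1.0000, 0.0000, 0.0000)
After 1 hour: (0.5000, 0.2000, 0.3000)
After 2 hours: (0.3700, 0.2700, 0.3600)
After 3 hours: (0.3380, 0.2900, 0.3720)
P(in Running after 3 hours) = 0.3380

0.3380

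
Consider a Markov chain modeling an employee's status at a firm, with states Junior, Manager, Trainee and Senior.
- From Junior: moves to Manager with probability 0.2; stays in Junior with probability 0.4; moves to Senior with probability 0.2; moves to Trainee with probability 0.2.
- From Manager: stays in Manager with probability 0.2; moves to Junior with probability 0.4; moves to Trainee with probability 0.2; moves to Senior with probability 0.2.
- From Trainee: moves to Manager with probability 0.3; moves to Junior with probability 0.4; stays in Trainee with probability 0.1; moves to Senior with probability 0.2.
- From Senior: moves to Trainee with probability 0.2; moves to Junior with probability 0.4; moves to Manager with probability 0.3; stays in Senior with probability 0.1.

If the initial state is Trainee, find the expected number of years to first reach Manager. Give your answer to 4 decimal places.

Let t(s) be the expected number of years to first reach Manager from state s, with t(Manager) = 0. Conditioning on the first year:
t(Junior) = 1 + 0.4·t(Junior) + 0.2·t(Trainee) + 0.2·t(Senior)
t(Trainee) = 1 + 0.4·t(Junior) + 0.1·t(Trainee) + 0.2·t(Senior)
t(Senior) = 1 + 0.4·t(Junior) + 0.2·t(Trainee) + 0.1·t(Senior)
Solving: t(Junior) = 4.2308, t(Trainee) = 3.8462, t(Senior) = 3.8462.
Expected years from Trainee to Manager: 3.8462.

3.8462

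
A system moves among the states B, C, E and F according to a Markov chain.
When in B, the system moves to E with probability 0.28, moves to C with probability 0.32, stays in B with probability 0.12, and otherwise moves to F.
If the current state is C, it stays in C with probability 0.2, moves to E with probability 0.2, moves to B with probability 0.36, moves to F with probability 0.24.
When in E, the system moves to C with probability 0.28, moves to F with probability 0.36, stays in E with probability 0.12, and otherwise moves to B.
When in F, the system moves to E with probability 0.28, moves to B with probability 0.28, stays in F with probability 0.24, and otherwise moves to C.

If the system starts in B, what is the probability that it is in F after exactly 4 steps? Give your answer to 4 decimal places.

0.2772

Propagate the distribution vector 4 steps from B.
After 0 steps: (1.0000, 0.0000, 0.0000, 0.0000)
After 1 step: (0.1200, 0.3200, 0.2800, 0.2800)
After 2 steps: (0.2752, 0.2368, 0.2096, 0.2784)
After 3 steps: (0.2465, 0.2498, 0.2275, 0.2762)
After 4 steps: (0.2514, 0.2478, 0.2236, 0.2772)
P(in F after 4 steps) = 0.2772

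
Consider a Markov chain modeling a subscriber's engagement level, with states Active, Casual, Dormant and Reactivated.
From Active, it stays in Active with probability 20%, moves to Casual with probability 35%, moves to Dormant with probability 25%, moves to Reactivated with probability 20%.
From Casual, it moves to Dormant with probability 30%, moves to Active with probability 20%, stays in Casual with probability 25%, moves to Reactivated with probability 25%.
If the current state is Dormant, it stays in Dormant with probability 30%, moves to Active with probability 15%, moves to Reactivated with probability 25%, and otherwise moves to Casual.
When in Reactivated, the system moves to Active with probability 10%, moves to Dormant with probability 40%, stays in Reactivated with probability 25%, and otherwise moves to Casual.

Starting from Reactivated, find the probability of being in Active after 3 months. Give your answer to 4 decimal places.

Propagate the distribution vector 3 months from Reactivated.
After 0 months: (0.0000, 0.0000, 0.0000, 1.0000)
After 1 month: (0.1000, 0.2500, 0.4000, 0.2500)
After 2 months: (0.1550, 0.2800, 0.3200, 0.2450)
After 3 months: (0.1595, 0.2815, 0.3168, 0.2423)
P(in Active after 3 months) = 0.1595

0.1595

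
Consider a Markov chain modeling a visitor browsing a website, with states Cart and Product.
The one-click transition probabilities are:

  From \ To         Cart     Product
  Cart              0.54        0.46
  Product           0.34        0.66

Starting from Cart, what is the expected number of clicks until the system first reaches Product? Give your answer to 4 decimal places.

Let t(s) be the expected number of clicks to first reach Product from state s, with t(Product) = 0. Conditioning on the first click:
t(Cart) = 1 + 0.54·t(Cart)
Solving: t(Cart) = 2.1739.
Expected clicks from Cart to Product: 2.1739.

2.1739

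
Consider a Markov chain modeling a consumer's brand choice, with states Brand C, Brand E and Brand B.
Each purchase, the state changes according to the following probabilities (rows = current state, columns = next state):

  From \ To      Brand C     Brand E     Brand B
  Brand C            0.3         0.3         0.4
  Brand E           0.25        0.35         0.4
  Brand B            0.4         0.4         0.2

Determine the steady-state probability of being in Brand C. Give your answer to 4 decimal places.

0.3158

Let the stationary distribution be π with π = πP and π_1 + π_2 + π_3 = 1.
π_1 = 0.3·π_1 + 0.25·π_2 + 0.4·π_3
π_2 = 0.3·π_1 + 0.35·π_2 + 0.4·π_3
Solving with the normalization constraint gives π = (0.3158, 0.3509, 0.3333).
So the stationary probability of Brand C is 0.3158.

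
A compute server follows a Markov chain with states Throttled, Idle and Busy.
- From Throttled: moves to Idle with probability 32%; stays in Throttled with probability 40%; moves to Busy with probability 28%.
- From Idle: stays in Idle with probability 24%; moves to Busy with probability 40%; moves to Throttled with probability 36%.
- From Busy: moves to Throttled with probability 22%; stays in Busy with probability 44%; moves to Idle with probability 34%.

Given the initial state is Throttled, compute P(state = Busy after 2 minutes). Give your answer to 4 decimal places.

Sum over the intermediate state after 1 minute:
P = P(Throttled→Throttled)·P(Throttled→Busy) + P(Throttled→Idle)·P(Idle→Busy) + P(Throttled→Busy)·P(Busy→Busy)
  = 0.4×0.28 + 0.32×0.4 + 0.28×0.44
  = 0.1120 + 0.1280 + 0.1232 = 0.3632

0.3632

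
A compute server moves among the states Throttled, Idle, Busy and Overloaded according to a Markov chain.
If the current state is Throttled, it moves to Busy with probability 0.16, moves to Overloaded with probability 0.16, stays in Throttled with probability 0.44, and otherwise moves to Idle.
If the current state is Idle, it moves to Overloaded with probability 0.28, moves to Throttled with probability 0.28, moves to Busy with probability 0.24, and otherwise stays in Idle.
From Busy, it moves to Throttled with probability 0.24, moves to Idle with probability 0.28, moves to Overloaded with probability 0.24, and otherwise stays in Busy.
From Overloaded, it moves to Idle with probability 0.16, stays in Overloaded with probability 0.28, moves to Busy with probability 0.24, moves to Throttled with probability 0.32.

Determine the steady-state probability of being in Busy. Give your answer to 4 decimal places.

Let the stationary distribution be π with π = πP and π_1 + π_2 + π_3 + π_4 = 1.
π_1 = 0.44·π_1 + 0.28·π_2 + 0.24·π_3 + 0.32·π_4
π_2 = 0.24·π_1 + 0.2·π_2 + 0.28·π_3 + 0.16·π_4
π_3 = 0.16·π_1 + 0.24·π_2 + 0.24·π_3 + 0.24·π_4
Solving with the normalization constraint gives π = (0.3342, 0.2212, 0.2133, 0.2314).
So the stationary probability of Busy is 0.2133.

0.2133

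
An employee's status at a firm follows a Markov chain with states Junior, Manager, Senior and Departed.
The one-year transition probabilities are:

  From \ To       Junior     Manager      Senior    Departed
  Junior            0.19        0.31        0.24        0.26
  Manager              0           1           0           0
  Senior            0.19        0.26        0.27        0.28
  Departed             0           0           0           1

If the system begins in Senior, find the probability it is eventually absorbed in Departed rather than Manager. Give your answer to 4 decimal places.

Let h(s) be the probability of absorption at Departed starting from transient state s. Then h(Departed) = 1 and h(Manager) = 0. By first-step analysis:
h(Junior) = 0.19·h(Junior) + 0.31·0 + 0.24·h(Senior) + 0.26·1
h(Senior) = 0.19·h(Junior) + 0.26·0 + 0.27·h(Senior) + 0.28·1
Solving: h(Junior) = 0.4710, h(Senior) = 0.5061.
Starting from Senior, the probability is 0.5061.

0.5061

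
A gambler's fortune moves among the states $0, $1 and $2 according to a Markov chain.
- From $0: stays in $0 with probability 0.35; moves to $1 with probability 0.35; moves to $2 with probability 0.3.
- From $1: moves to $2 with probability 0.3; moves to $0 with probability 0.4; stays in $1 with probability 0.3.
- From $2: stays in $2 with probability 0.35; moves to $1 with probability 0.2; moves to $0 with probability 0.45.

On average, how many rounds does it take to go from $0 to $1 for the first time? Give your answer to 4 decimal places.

3.3043

Let t(s) be the expected number of rounds to first reach $1 from state s, with t($1) = 0. Conditioning on the first round:
t($0) = 1 + 0.35·t($0) + 0.3·t($2)
t($2) = 1 + 0.45·t($0) + 0.35·t($2)
Solving: t($0) = 3.3043, t($2) = 3.8261.
Expected rounds from $0 to $1: 3.3043.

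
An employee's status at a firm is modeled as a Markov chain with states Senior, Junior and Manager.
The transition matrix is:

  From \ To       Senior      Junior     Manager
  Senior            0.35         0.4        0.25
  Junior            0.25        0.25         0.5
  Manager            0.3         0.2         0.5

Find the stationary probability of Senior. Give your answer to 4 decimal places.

Let the stationary distribution be π with π = πP and π_1 + π_2 + π_3 = 1.
π_1 = 0.35·π_1 + 0.25·π_2 + 0.3·π_3
π_2 = 0.4·π_1 + 0.25·π_2 + 0.2·π_3
Solving with the normalization constraint gives π = (0.3014, 0.2740, 0.4247).
So the stationary probability of Senior is 0.3014.

0.3014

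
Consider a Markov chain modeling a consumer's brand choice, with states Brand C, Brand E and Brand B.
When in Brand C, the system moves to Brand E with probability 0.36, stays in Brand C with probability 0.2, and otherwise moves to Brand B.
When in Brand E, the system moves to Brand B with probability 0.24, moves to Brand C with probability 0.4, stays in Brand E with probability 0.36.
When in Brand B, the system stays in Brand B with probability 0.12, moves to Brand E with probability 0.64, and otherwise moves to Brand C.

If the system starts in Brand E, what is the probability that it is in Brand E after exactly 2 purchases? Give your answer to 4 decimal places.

Sum over the intermediate state after 1 purchase:
P = P(Brand E→Brand C)·P(Brand C→Brand E) + P(Brand E→Brand E)·P(Brand E→Brand E) + P(Brand E→Brand B)·P(Brand B→Brand E)
  = 0.4×0.36 + 0.36×0.36 + 0.24×0.64
  = 0.1440 + 0.1296 + 0.1536 = 0.4272

0.4272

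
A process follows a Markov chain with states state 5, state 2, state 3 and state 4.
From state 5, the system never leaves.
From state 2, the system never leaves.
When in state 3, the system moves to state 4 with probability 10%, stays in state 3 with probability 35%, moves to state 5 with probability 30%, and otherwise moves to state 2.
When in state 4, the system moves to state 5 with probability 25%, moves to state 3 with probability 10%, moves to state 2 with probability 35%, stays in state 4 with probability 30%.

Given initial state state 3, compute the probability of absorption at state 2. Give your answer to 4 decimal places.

0.4719

Let h(s) be the probability of absorption at state 2 starting from transient state s. Then h(state 2) = 1 and h(state 5) = 0. By first-step analysis:
h(state 3) = 0.3·0 + 0.25·1 + 0.35·h(state 3) + 0.1·h(state 4)
h(state 4) = 0.25·0 + 0.35·1 + 0.1·h(state 3) + 0.3·h(state 4)
Solving: h(state 3) = 0.4719, h(state 4) = 0.5674.
Starting from state 3, the probability is 0.4719.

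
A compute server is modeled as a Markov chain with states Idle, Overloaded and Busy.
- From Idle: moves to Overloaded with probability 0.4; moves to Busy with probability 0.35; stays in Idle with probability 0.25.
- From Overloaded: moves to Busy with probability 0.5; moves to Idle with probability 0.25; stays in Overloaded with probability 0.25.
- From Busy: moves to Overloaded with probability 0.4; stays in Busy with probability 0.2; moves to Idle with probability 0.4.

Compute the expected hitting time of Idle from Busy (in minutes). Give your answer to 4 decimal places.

Let t(s) be the expected number of minutes to first reach Idle from state s, with t(Idle) = 0. Conditioning on the first minute:
t(Overloaded) = 1 + 0.25·t(Overloaded) + 0.5·t(Busy)
t(Busy) = 1 + 0.4·t(Overloaded) + 0.2·t(Busy)
Solving: t(Overloaded) = 3.2500, t(Busy) = 2.8750.
Expected minutes from Busy to Idle: 2.8750.

2.8750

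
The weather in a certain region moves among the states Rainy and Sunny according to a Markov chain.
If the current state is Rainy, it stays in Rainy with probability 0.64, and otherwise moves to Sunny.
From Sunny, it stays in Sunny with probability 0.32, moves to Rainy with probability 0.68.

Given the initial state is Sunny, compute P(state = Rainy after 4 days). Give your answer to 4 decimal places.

Propagate the distribution vector 4 days from Sunny.
After 0 days: (0.0000, 1.0000)
After 1 day: (0.6800, 0.3200)
After 2 days: (0.6528, 0.3472)
After 3 days: (0.6539, 0.3461)
After 4 days: (0.6538, 0.3462)
P(in Rainy after 4 days) = 0.6538

0.6538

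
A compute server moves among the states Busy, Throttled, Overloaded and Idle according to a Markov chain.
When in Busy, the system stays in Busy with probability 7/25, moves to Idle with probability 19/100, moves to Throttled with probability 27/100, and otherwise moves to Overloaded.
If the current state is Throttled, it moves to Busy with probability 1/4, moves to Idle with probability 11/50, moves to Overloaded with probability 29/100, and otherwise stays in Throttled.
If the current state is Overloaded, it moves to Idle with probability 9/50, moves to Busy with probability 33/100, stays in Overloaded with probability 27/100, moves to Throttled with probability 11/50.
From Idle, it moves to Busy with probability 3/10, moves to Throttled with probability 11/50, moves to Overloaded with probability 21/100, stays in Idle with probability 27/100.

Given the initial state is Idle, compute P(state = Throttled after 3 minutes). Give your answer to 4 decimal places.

Propagate the distribution vector 3 minutes from Idle.
After 0 minutes: (0.0000, 0.0000, 0.0000, 1.0000)
After 1 minute: (0.3000, 0.2200, 0.2100, 0.2700)
After 2 minutes: (0.2893, 0.2394, 0.2552, 0.2161)
After 3 minutes: (0.2899, 0.2393, 0.2589, 0.2119)
P(in Throttled after 3 minutes) = 0.2393

0.2393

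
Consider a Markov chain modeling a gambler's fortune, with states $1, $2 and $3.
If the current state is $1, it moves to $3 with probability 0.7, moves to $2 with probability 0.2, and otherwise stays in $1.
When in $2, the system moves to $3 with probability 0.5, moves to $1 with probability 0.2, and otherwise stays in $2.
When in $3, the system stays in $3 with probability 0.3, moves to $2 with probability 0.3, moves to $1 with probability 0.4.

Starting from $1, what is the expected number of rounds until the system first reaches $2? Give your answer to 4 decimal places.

Let t(s) be the expected number of rounds to first reach $2 from state s, with t($2) = 0. Conditioning on the first round:
t($1) = 1 + 0.1·t($1) + 0.7·t($3)
t($3) = 1 + 0.4·t($1) + 0.3·t($3)
Solving: t($1) = 4.0000, t($3) = 3.7143.
Expected rounds from $1 to $2: 4.0000.

4.0000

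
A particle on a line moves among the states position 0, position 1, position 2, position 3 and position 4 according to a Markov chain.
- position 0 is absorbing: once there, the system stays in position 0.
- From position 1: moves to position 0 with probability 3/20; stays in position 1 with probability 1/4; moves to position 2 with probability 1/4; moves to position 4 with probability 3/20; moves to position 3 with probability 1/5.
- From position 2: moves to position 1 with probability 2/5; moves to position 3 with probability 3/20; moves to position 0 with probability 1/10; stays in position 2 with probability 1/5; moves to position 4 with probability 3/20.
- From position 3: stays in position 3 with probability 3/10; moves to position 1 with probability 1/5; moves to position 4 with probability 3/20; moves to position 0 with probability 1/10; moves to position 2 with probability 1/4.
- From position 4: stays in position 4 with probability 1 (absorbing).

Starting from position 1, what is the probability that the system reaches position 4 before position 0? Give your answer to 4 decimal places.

Let h(s) be the probability of absorption at position 4 starting from transient state s. Then h(position 4) = 1 and h(position 0) = 0. By first-step analysis:
h(position 1) = 0.15·0 + 0.25·h(position 1) + 0.25·h(position 2) + 0.2·h(position 3) + 0.15·1
h(position 2) = 0.1·0 + 0.4·h(position 1) + 0.2·h(position 2) + 0.15·h(position 3) + 0.15·1
h(position 3) = 0.1·0 + 0.2·h(position 1) + 0.25·h(position 2) + 0.3·h(position 3) + 0.15·1
Solving: h(position 1) = 0.5403, h(position 2) = 0.5646, h(position 3) = 0.5703.
Starting from position 1, the probability is 0.5403.

0.5403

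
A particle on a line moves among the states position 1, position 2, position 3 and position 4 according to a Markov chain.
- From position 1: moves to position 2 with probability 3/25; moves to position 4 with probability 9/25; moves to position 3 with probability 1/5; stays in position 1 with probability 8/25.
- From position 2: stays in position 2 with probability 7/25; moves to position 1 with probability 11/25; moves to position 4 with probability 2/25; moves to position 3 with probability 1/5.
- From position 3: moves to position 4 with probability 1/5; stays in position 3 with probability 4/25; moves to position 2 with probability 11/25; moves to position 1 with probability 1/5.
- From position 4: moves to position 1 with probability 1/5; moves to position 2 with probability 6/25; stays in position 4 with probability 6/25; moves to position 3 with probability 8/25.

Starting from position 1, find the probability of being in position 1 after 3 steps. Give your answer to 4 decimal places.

Propagate the distribution vector 3 steps from position 1.
After 0 steps: (1.0000, 0.0000, 0.0000, 0.0000)
After 1 step: (0.3200, 0.1200, 0.2000, 0.3600)
After 2 steps: (0.2672, 0.2464, 0.2352, 0.2512)
After 3 steps: (0.2912, 0.2648, 0.2207, 0.2232)
P(in position 1 after 3 steps) = 0.2912

0.2912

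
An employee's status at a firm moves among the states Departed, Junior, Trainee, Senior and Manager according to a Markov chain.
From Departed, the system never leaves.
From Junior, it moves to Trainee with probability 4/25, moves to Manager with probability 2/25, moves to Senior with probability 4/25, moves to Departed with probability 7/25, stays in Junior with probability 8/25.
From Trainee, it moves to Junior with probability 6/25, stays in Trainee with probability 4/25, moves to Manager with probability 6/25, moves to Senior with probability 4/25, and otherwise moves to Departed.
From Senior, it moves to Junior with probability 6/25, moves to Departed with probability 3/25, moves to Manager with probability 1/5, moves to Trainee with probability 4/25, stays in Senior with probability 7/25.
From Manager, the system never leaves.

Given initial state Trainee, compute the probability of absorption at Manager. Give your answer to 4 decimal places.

0.4807

Let h(s) be the probability of absorption at Manager starting from transient state s. Then h(Manager) = 1 and h(Departed) = 0. By first-step analysis:
h(Junior) = 0.28·0 + 0.32·h(Junior) + 0.16·h(Trainee) + 0.16·h(Senior) + 0.08·1
h(Trainee) = 0.2·0 + 0.24·h(Junior) + 0.16·h(Trainee) + 0.16·h(Senior) + 0.24·1
h(Senior) = 0.12·0 + 0.24·h(Junior) + 0.16·h(Trainee) + 0.28·h(Senior) + 0.2·1
Solving: h(Junior) = 0.3486, h(Trainee) = 0.4807, h(Senior) = 0.5008.
Starting from Trainee, the probability is 0.4807.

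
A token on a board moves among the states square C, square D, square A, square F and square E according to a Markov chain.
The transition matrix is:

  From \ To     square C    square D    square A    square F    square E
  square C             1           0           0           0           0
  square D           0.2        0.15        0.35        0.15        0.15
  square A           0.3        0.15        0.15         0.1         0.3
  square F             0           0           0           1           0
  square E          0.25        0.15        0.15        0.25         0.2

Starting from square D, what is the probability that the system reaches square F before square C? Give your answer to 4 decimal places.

Let h(s) be the probability of absorption at square F starting from transient state s. Then h(square F) = 1 and h(square C) = 0. By first-step analysis:
h(square D) = 0.2·0 + 0.15·h(square D) + 0.35·h(square A) + 0.15·1 + 0.15·h(square E)
h(square A) = 0.3·0 + 0.15·h(square D) + 0.15·h(square A) + 0.1·1 + 0.3·h(square E)
h(square E) = 0.25·0 + 0.15·h(square D) + 0.15·h(square A) + 0.25·1 + 0.2·h(square E)
Solving: h(square D) = 0.3996, h(square A) = 0.3479, h(square E) = 0.4527.
Starting from square D, the probability is 0.3996.

0.3996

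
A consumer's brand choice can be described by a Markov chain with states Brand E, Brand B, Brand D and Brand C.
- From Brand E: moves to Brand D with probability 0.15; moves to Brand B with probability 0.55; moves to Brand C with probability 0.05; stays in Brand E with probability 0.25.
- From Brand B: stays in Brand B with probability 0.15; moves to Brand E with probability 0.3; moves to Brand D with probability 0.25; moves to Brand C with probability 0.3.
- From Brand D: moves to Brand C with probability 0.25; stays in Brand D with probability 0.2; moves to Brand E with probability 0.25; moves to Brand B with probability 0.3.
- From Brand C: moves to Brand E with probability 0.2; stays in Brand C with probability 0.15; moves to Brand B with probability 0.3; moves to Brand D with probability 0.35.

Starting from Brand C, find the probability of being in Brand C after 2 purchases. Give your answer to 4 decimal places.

Propagate the distribution vector 2 purchases from Brand C.
After 0 purchases: (0.0000, 0.0000, 0.0000, 1.0000)
After 1 purchase: (0.2000, 0.3000, 0.3500, 0.1500)
After 2 purchases: (0.2575, 0.3050, 0.2275, 0.2100)
P(in Brand C after 2 purchases) = 0.2100

0.2100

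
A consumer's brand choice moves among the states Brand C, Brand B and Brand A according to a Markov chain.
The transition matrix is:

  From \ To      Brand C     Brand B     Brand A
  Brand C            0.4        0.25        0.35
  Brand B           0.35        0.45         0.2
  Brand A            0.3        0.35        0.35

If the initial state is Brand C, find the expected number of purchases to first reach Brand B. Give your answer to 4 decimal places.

3.5088

Let t(s) be the expected number of purchases to first reach Brand B from state s, with t(Brand B) = 0. Conditioning on the first purchase:
t(Brand C) = 1 + 0.4·t(Brand C) + 0.35·t(Brand A)
t(Brand A) = 1 + 0.3·t(Brand C) + 0.35·t(Brand A)
Solving: t(Brand C) = 3.5088, t(Brand A) = 3.1579.
Expected purchases from Brand C to Brand B: 3.5088.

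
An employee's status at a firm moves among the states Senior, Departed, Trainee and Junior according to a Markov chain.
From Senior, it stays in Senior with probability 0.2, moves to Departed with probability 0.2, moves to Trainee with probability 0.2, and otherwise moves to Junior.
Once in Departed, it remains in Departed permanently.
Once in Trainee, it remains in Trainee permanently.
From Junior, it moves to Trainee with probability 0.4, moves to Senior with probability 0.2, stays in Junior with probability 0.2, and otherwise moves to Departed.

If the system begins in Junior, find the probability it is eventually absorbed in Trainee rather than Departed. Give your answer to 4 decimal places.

Let h(s) be the probability of absorption at Trainee starting from transient state s. Then h(Trainee) = 1 and h(Departed) = 0. By first-step analysis:
h(Senior) = 0.2·h(Senior) + 0.2·0 + 0.2·1 + 0.4·h(Junior)
h(Junior) = 0.2·h(Senior) + 0.2·0 + 0.4·1 + 0.2·h(Junior)
Solving: h(Senior) = 0.5714, h(Junior) = 0.6429.
Starting from Junior, the probability is 0.6429.

0.6429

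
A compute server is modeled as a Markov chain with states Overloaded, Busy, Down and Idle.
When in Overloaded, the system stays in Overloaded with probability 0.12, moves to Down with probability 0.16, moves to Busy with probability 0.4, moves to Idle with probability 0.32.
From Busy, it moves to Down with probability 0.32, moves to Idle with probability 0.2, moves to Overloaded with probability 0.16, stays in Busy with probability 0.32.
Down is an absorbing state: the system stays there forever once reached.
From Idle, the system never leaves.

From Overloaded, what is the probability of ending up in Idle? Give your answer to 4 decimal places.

0.5569

Let h(s) be the probability of absorption at Idle starting from transient state s. Then h(Idle) = 1 and h(Down) = 0. By first-step analysis:
h(Overloaded) = 0.12·h(Overloaded) + 0.4·h(Busy) + 0.16·0 + 0.32·1
h(Busy) = 0.16·h(Overloaded) + 0.32·h(Busy) + 0.32·0 + 0.2·1
Solving: h(Overloaded) = 0.5569, h(Busy) = 0.4251.
Starting from Overloaded, the probability is 0.5569.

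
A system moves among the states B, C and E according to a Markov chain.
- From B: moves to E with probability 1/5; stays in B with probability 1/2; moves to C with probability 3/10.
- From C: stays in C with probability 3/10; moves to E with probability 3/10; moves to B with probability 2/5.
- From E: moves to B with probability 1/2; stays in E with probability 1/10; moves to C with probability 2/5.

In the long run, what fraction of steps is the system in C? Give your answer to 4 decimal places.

Let the stationary distribution be π with π = πP and π_1 + π_2 + π_3 = 1.
π_1 = 0.5·π_1 + 0.4·π_2 + 0.5·π_3
π_2 = 0.3·π_1 + 0.3·π_2 + 0.4·π_3
Solving with the normalization constraint gives π = (0.4679, 0.3211, 0.2110).
So the stationary probability of C is 0.3211.

0.3211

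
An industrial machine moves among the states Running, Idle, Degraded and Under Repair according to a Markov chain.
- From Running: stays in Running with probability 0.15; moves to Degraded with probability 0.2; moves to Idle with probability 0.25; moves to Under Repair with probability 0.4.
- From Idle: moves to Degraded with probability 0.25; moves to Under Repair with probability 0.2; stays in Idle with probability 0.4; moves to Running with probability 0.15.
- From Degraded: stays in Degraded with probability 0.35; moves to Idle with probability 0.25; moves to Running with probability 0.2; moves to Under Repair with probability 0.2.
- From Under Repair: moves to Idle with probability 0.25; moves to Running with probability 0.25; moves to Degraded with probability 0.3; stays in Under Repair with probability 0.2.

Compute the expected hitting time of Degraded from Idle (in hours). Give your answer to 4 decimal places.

3.9516

Let t(s) be the expected number of hours to first reach Degraded from state s, with t(Degraded) = 0. Conditioning on the first hour:
t(Running) = 1 + 0.15·t(Running) + 0.25·t(Idle) + 0.4·t(Under Repair)
t(Idle) = 1 + 0.15·t(Running) + 0.4·t(Idle) + 0.2·t(Under Repair)
t(Under Repair) = 1 + 0.25·t(Running) + 0.25·t(Idle) + 0.2·t(Under Repair)
Solving: t(Running) = 4.1129, t(Idle) = 3.9516, t(Under Repair) = 3.7702.
Expected hours from Idle to Degraded: 3.9516.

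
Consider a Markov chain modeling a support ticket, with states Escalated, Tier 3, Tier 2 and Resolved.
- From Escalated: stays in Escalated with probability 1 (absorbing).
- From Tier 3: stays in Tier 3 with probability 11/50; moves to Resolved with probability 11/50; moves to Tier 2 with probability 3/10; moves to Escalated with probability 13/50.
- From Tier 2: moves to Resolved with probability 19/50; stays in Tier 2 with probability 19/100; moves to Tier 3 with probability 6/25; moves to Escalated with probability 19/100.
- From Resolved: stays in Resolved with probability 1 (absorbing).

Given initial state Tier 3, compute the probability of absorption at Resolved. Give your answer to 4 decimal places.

Let h(s) be the probability of absorption at Resolved starting from transient state s. Then h(Resolved) = 1 and h(Escalated) = 0. By first-step analysis:
h(Tier 3) = 0.26·0 + 0.22·h(Tier 3) + 0.3·h(Tier 2) + 0.22·1
h(Tier 2) = 0.19·0 + 0.24·h(Tier 3) + 0.19·h(Tier 2) + 0.38·1
Solving: h(Tier 3) = 0.5220, h(Tier 2) = 0.6238.
Starting from Tier 3, the probability is 0.5220.

0.5220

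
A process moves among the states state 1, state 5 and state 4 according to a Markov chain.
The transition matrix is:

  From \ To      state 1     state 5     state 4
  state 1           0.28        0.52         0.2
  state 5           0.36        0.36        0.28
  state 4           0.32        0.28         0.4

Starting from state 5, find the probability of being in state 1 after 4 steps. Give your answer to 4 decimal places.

Propagate the distribution vector 4 steps from state 5.
After 0 steps: (0.0000, 1.0000, 0.0000)
After 1 step: (0.3600, 0.3600, 0.2800)
After 2 steps: (0.3200, 0.3952, 0.2848)
After 3 steps: (0.3230, 0.3884, 0.2886)
After 4 steps: (0.3226, 0.3886, 0.2888)
P(in state 1 after 4 steps) = 0.3226

0.3226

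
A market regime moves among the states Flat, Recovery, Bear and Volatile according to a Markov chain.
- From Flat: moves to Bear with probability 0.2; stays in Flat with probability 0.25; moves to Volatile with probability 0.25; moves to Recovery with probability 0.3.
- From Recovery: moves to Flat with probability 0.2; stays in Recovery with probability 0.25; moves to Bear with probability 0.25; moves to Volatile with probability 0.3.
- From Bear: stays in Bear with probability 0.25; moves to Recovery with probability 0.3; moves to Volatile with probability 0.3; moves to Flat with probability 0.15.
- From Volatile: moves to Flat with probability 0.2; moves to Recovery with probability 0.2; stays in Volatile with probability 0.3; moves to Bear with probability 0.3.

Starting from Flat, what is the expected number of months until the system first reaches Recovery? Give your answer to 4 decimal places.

Let t(s) be the expected number of months to first reach Recovery from state s, with t(Recovery) = 0. Conditioning on the first month:
t(Flat) = 1 + 0.25·t(Flat) + 0.2·t(Bear) + 0.25·t(Volatile)
t(Bear) = 1 + 0.15·t(Flat) + 0.25·t(Bear) + 0.3·t(Volatile)
t(Volatile) = 1 + 0.2·t(Flat) + 0.3·t(Bear) + 0.3·t(Volatile)
Solving: t(Flat) = 3.6708, t(Bear) = 3.6912, t(Volatile) = 4.0593.
Expected months from Flat to Recovery: 3.6708.

3.6708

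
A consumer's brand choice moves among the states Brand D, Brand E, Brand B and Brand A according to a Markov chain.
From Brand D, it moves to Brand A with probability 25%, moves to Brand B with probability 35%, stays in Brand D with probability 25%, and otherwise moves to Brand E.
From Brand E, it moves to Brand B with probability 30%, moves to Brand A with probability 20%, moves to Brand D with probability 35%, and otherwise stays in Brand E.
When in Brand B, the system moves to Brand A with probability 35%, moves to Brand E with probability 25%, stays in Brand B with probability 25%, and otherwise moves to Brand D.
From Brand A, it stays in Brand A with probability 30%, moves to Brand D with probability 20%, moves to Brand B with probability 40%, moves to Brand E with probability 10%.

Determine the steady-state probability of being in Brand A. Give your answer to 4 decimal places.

Let the stationary distribution be π with π = πP and π_1 + π_2 + π_3 + π_4 = 1.
π_1 = 0.25·π_1 + 0.35·π_2 + 0.15·π_3 + 0.2·π_4
π_2 = 0.15·π_1 + 0.15·π_2 + 0.25·π_3 + 0.1·π_4
π_3 = 0.35·π_1 + 0.3·π_2 + 0.25·π_3 + 0.4·π_4
Solving with the normalization constraint gives π = (0.2200, 0.1679, 0.3237, 0.2884).
So the stationary probability of Brand A is 0.2884.

0.2884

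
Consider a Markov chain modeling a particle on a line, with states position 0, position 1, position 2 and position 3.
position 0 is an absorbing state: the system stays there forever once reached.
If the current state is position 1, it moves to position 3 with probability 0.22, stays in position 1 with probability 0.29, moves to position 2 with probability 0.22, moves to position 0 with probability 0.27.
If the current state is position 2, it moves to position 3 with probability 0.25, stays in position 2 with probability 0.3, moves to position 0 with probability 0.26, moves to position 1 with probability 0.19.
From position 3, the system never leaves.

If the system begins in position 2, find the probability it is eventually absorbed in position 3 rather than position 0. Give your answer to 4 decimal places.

0.4818

Let h(s) be the probability of absorption at position 3 starting from transient state s. Then h(position 3) = 1 and h(position 0) = 0. By first-step analysis:
h(position 1) = 0.27·0 + 0.29·h(position 1) + 0.22·h(position 2) + 0.22·1
h(position 2) = 0.26·0 + 0.19·h(position 1) + 0.3·h(position 2) + 0.25·1
Solving: h(position 1) = 0.4591, h(position 2) = 0.4818.
Starting from position 2, the probability is 0.4818.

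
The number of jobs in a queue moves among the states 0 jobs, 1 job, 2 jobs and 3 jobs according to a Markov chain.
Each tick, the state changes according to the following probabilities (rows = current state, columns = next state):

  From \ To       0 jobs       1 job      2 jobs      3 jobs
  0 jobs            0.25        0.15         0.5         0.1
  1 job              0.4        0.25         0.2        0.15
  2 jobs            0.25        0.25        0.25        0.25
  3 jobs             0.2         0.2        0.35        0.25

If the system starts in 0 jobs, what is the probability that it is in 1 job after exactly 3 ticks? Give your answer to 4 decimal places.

0.2134

Propagate the distribution vector 3 ticks from 0 jobs.
After 0 ticks: (1.0000, 0.0000, 0.0000, 0.0000)
After 1 tick: (0.2500, 0.1500, 0.5000, 0.1000)
After 2 ticks: (0.2675, 0.2200, 0.3150, 0.1975)
After 3 ticks: (0.2731, 0.2134, 0.3256, 0.1879)
P(in 1 job after 3 ticks) = 0.2134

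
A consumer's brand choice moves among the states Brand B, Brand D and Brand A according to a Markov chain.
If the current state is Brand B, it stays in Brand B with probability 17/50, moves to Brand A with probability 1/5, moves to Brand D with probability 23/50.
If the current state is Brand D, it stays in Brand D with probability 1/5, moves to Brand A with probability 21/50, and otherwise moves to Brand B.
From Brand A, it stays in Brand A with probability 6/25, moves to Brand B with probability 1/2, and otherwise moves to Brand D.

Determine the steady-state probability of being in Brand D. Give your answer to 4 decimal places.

Let the stationary distribution be π with π = πP and π_1 + π_2 + π_3 = 1.
π_1 = 0.34·π_1 + 0.38·π_2 + 0.5·π_3
π_2 = 0.46·π_1 + 0.2·π_2 + 0.26·π_3
Solving with the normalization constraint gives π = (0.3979, 0.3204, 0.2817).
So the stationary probability of Brand D is 0.3204.

0.3204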